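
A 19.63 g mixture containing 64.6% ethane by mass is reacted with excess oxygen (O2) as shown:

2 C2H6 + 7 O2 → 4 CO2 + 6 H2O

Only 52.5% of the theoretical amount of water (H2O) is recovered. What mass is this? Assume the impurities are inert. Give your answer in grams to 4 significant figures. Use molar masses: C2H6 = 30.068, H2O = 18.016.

11.97 g

Pure C2H6 available = 19.63 g × 0.646 = 12.681 g.
n(C2H6) = 12.681 g / 30.068 g/mol = 0.42174 mol.
From the equation the C2H6:H2O mole ratio is 2:6, so n(H2O) = 0.42174 × 6/2 = 1.2652 mol.
Mass of H2O = 1.2652 mol × 18.016 g/mol = 22.794 g.
Actual mass collected = 22.794 g × 0.525 = 11.967 g.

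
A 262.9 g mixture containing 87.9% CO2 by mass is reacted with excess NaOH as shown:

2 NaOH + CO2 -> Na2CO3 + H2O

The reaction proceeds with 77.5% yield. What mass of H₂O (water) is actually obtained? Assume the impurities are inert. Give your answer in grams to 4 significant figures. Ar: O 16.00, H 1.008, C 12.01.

73.31 g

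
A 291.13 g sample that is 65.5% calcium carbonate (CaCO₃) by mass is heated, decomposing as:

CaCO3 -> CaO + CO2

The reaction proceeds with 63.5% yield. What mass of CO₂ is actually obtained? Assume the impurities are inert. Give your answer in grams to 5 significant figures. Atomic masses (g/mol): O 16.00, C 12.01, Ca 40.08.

53.243 g

Pure CaCO3 available = 291.13 g × 0.655 = 190.690 g.
M(CaCO3) = 40.08 + 12.01 + 3(16.00) = 100.09 g/mol.
M(CO2) = 12.01 + 2(16.00) = 44.01 g/mol.
n(CaCO3) = 190.690 g / 100.09 g/mol = 1.90519 mol.
From the equation the CaCO3:CO2 mole ratio is 1:1, so n(CO2) = 1.90519 × 1/1 = 1.90519 mol.
Mass of CO2 = 1.90519 mol × 44.01 g/mol = 83.8473 g.
Actual mass collected = 83.8473 g × 0.635 = 53.2430 g.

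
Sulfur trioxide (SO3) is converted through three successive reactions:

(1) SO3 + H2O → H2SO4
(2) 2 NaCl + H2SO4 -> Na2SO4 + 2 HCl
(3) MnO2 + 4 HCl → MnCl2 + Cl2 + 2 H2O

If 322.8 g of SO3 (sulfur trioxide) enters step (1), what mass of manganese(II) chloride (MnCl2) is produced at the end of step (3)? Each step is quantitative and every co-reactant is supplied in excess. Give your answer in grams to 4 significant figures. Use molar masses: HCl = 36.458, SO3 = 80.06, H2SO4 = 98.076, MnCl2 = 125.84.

253.7 g

n(SO3) = 322.8 / 80.06 = 4.0320 mol.
Reaction (1): SO3→H2SO4 ratio 1:1 ⇒ n(H2SO4) = 4.0320 mol.
Reaction (2): H2SO4→HCl ratio 1:2 ⇒ n(HCl) = 8.0640 mol.
Reaction (3): HCl→MnCl2 ratio 4:1 ⇒ n(MnCl2) = 2.0160 mol.
Mass of MnCl2 = 2.0160 × 125.84 = 253.69 g.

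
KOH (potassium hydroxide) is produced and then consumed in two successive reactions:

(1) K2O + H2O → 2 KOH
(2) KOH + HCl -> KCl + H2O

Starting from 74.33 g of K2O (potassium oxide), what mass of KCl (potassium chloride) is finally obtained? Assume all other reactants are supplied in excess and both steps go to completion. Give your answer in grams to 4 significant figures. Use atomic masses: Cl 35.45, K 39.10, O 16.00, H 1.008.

117.6 g

M(K2O) = 2(39.10) + 16.00 = 94.20 g/mol.
M(KCl) = 39.10 + 35.45 = 74.55 g/mol.
n(K2O) = 74.330 / 94.20 = 0.78907 mol.
Step 1 gives a 1:2 ratio of K2O to KOH, so n(KOH) = 1.5781 mol.
In step 2 the KOH:KCl ratio is 1:1, so n(KCl) = 1.5781 mol.
Mass of KCl = 1.5781 × 74.55 = 117.65 g.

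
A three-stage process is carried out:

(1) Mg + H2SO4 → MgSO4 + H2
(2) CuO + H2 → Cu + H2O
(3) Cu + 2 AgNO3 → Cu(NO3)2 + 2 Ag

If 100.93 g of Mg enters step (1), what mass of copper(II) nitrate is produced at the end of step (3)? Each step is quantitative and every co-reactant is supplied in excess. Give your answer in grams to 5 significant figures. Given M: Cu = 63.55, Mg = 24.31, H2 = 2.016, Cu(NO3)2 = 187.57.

778.75 g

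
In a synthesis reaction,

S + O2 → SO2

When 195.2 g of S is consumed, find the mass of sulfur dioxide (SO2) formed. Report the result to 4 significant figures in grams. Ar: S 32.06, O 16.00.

390.0 g

M(S) = 32.06 g/mol.
M(SO2) = 32.06 + 2(16.00) = 64.06 g/mol.
n(S) = 195.20 g / 32.06 g/mol = 6.0886 mol.
From the equation the S:SO2 mole ratio is 1:1, so n(SO2) = 6.0886 × 1/1 = 6.0886 mol.
Mass of SO2 = 6.0886 mol × 64.06 g/mol = 390.03 g.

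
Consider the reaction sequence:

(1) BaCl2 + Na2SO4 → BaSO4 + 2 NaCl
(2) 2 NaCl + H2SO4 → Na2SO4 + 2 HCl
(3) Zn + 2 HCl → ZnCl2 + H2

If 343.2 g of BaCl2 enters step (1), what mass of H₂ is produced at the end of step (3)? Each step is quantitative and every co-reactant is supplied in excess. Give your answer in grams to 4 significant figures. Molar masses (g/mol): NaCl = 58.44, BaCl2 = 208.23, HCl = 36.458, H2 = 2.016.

n(BaCl2) = 343.2 / 208.23 = 1.6482 mol.
Reaction (1): BaCl2→NaCl ratio 1:2 ⇒ n(NaCl) = 3.2964 mol.
Reaction (2): NaCl→HCl ratio 2:2 ⇒ n(HCl) = 3.2964 mol.
Reaction (3): HCl→H2 ratio 2:1 ⇒ n(H2) = 1.6482 mol.
Mass of H2 = 1.6482 × 2.016 = 3.3227 g.

3.323 g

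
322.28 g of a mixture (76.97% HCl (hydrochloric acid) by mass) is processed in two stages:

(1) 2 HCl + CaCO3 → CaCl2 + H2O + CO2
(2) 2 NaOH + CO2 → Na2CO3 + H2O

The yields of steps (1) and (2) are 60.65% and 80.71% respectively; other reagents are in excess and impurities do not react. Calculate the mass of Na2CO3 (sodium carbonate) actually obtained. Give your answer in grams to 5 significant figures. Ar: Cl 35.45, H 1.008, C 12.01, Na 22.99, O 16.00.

Pure HCl = 322.28 × 0.7697 = 248.059 g.
M(HCl) = 1.008 + 35.45 = 36.458 g/mol.
M(Na2CO3) = 2(22.99) + 12.01 + 3(16.00) = 105.99 g/mol.
n(HCl) = 248.059 / 36.458 = 6.80396 mol.
Step 1 (HCl:CO2 = 2:1): theoretical n(CO2) = 3.40198 mol; at 60.65% yield, n(CO2) = 2.06330 mol.
Step 2 (CO2:Na2CO3 = 1:1): theoretical n(Na2CO3) = 2.06330 mol, so theoretical mass = 2.06330 × 105.99 = 218.689 g.
At 80.71% yield, actual mass of Na2CO3 = 218.689 × 0.8071 = 176.504 g.

176.50 g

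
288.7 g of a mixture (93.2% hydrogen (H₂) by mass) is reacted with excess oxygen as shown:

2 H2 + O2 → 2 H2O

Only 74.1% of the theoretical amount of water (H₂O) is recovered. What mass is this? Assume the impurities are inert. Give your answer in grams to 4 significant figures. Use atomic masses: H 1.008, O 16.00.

Pure H2 available = 288.7 g × 0.932 = 269.07 g.
M(H2) = 2(1.008) = 2.016 g/mol.
M(H2O) = 2(1.008) + 16.00 = 18.016 g/mol.
n(H2) = 269.07 g / 2.016 g/mol = 133.47 mol.
From the equation the H2:H2O mole ratio is 2:2, so n(H2O) = 133.47 × 2/2 = 133.47 mol.
Mass of H2O = 133.47 mol × 18.016 g/mol = 2404.5 g.
Actual mass collected = 2404.5 g × 0.741 = 1781.8 g.

1782 g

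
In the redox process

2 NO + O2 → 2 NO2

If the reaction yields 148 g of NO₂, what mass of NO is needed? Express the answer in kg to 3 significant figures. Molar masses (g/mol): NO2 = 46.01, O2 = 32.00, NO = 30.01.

0.0965 kg

n(NO2) = 148.0 g / 46.01 g/mol = 3.217 mol.
From the equation the NO2:NO mole ratio is 2:2, so n(NO) = 3.217 × 2/2 = 3.217 mol.
Mass of NO = 3.217 mol × 30.01 g/mol = 96.53 g.
Converting to kg: 96.53 g = 0.0965 kg.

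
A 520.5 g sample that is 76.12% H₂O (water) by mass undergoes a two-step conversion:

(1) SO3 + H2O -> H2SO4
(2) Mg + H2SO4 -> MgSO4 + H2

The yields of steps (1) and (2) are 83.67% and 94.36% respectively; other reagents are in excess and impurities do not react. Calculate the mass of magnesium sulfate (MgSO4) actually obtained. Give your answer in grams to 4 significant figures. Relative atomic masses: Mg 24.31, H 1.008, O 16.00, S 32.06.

Pure H2O = 520.5 × 0.7612 = 396.20 g.
M(H2O) = 2(1.008) + 16.00 = 18.016 g/mol.
M(MgSO4) = 24.31 + 32.06 + 4(16.00) = 120.37 g/mol.
n(H2O) = 396.20 / 18.016 = 21.992 mol.
Step 1 (H2O:H2SO4 = 1:1): theoretical n(H2SO4) = 21.992 mol; at 83.67% yield, n(H2SO4) = 18.401 mol.
Step 2 (H2SO4:MgSO4 = 1:1): theoretical n(MgSO4) = 18.401 mol, so theoretical mass = 18.401 × 120.37 = 2214.9 g.
At 94.36% yield, actual mass of MgSO4 = 2214.9 × 0.9436 = 2090.0 g.

2090 g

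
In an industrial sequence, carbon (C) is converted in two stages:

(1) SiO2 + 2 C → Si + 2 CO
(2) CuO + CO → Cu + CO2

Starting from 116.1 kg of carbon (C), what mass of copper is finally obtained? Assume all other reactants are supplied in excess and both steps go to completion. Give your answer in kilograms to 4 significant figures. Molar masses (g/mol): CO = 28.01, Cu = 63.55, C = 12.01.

116.1 kg = 116100 g.
n(C) = 116100 / 12.01 = 9666.9 mol.
Step 1 gives a 2:2 ratio of C to CO, so n(CO) = 9666.9 mol.
In step 2 the CO:Cu ratio is 1:1, so n(Cu) = 9666.9 mol.
Mass of Cu = 9666.9 × 63.55 = 614330 g = 614.3 kg.

614.3 kg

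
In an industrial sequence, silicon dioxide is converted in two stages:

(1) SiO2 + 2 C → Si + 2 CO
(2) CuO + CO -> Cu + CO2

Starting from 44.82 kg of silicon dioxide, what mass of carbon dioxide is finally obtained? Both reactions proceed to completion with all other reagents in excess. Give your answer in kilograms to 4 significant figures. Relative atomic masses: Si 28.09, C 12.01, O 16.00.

65.65 kg

M(SiO2) = 28.09 + 2(16.00) = 60.09 g/mol.
M(CO2) = 12.01 + 2(16.00) = 44.01 g/mol.
44.82 kg = 44820 g.
n(SiO2) = 44820 / 60.09 = 745.88 mol.
Step 1 gives a 1:2 ratio of SiO2 to CO, so n(CO) = 1491.8 mol.
In step 2 the CO:CO2 ratio is 1:1, so n(CO2) = 1491.8 mol.
Mass of CO2 = 1491.8 × 44.01 = 65652 g = 65.65 kg.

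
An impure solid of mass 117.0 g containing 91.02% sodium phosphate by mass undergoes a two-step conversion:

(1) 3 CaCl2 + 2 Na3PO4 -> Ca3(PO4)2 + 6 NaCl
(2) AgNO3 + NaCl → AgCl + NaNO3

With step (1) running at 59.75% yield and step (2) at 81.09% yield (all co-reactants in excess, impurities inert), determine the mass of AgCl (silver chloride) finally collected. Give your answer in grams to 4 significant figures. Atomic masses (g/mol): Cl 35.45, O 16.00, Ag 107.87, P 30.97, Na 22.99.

Pure Na3PO4 = 117.0 × 0.9102 = 106.49 g.
M(Na3PO4) = 3(22.99) + 30.97 + 4(16.00) = 163.94 g/mol.
M(AgCl) = 107.87 + 35.45 = 143.32 g/mol.
n(Na3PO4) = 106.49 / 163.94 = 0.64959 mol.
Step 1 (Na3PO4:NaCl = 2:6): theoretical n(NaCl) = 1.9488 mol; at 59.75% yield, n(NaCl) = 1.1644 mol.
Step 2 (NaCl:AgCl = 1:1): theoretical n(AgCl) = 1.1644 mol, so theoretical mass = 1.1644 × 143.32 = 166.88 g.
At 81.09% yield, actual mass of AgCl = 166.88 × 0.8109 = 135.32 g.

135.3 g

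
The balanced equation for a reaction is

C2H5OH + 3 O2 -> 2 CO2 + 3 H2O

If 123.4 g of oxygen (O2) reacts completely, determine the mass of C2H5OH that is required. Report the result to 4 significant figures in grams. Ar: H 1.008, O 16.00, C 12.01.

M(O2) = 2(16.00) = 32.00 g/mol.
M(C2H5OH) = 2(12.01) + 6(1.008) + 16.00 = 46.068 g/mol.
n(O2) = 123.40 g / 32.00 g/mol = 3.8563 mol.
From the equation the O2:C2H5OH mole ratio is 3:1, so n(C2H5OH) = 3.8563 × 1/3 = 1.2854 mol.
Mass of C2H5OH = 1.2854 mol × 46.068 g/mol = 59.217 g.

59.22 g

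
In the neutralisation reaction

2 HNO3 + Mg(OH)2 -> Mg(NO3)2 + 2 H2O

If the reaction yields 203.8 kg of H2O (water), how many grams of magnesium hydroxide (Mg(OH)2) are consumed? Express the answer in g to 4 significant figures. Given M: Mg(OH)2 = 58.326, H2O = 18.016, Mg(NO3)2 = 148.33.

Convert: 203.8 kg = 203800 g.
n(H2O) = 203800 g / 18.016 g/mol = 11312 mol.
From the equation the H2O:Mg(OH)2 mole ratio is 2:1, so n(Mg(OH)2) = 11312 × 1/2 = 5656.1 mol.
Mass of Mg(OH)2 = 5656.1 mol × 58.326 g/mol = 329900 g.

329900 g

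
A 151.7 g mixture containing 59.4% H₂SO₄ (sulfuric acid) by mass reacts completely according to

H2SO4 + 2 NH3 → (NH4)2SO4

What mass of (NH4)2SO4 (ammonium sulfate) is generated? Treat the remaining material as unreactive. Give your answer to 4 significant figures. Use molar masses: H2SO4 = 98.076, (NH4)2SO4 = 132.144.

121.4 g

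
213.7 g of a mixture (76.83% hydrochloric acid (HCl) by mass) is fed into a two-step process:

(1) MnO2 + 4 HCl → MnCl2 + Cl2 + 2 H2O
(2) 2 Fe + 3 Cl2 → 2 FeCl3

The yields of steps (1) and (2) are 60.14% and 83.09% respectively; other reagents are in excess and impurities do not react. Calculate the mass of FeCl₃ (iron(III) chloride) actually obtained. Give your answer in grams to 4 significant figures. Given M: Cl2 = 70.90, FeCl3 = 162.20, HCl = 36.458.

60.84 g

Pure HCl = 213.7 × 0.7683 = 164.19 g.
n(HCl) = 164.19 / 36.458 = 4.5034 mol.
Step 1 (HCl:Cl2 = 4:1): theoretical n(Cl2) = 1.1259 mol; at 60.14% yield, n(Cl2) = 0.67709 mol.
Step 2 (Cl2:FeCl3 = 3:2): theoretical n(FeCl3) = 0.45139 mol, so theoretical mass = 0.45139 × 162.20 = 73.216 g.
At 83.09% yield, actual mass of FeCl3 = 73.216 × 0.8309 = 60.835 g.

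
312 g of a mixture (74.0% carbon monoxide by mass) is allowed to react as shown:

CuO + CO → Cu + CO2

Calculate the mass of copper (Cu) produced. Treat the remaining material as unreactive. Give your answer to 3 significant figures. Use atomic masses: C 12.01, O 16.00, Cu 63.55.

Mass of pure CO = 312 g × 0.740 = 230.9 g.
M(CO) = 12.01 + 16.00 = 28.01 g/mol.
M(Cu) = 63.55 g/mol.
n(CO) = 230.9 g / 28.01 g/mol = 8.243 mol.
From the equation the CO:Cu mole ratio is 1:1, so n(Cu) = 8.243 × 1/1 = 8.243 mol.
Mass of Cu = 8.243 mol × 63.55 g/mol = 523.8 g.

524 g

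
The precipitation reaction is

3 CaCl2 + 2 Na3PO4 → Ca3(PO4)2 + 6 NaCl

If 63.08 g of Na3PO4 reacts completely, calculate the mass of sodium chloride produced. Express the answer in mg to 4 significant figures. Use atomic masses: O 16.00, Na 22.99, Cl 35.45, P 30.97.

67460 mg

M(Na3PO4) = 3(22.99) + 30.97 + 4(16.00) = 163.94 g/mol.
M(NaCl) = 22.99 + 35.45 = 58.44 g/mol.
n(Na3PO4) = 63.080 g / 163.94 g/mol = 0.38477 mol.
From the equation the Na3PO4:NaCl mole ratio is 2:6, so n(NaCl) = 0.38477 × 6/2 = 1.1543 mol.
Mass of NaCl = 1.1543 mol × 58.44 g/mol = 67.459 g.
Converting to mg: 67.459 g = 67460 mg.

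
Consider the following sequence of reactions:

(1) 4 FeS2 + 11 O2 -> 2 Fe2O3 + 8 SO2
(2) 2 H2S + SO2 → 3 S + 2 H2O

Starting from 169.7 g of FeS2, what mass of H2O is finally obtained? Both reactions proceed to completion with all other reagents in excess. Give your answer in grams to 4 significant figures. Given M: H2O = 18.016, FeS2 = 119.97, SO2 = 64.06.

n(FeS2) = 169.70 / 119.97 = 1.4145 mol.
Step 1 gives a 4:8 ratio of FeS2 to SO2, so n(SO2) = 2.8290 mol.
In step 2 the SO2:H2O ratio is 1:2, so n(H2O) = 5.6581 mol.
Mass of H2O = 5.6581 × 18.016 = 101.94 g.

101.9 g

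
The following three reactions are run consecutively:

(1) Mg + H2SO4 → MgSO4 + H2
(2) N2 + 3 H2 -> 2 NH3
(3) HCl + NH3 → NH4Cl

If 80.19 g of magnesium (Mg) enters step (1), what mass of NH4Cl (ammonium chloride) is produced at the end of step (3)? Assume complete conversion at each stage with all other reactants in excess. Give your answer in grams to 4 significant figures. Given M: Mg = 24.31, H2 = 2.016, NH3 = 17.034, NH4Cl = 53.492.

n(Mg) = 80.19 / 24.31 = 3.2986 mol.
Reaction (1): Mg→H2 ratio 1:1 ⇒ n(H2) = 3.2986 mol.
Reaction (2): H2→NH3 ratio 3:2 ⇒ n(NH3) = 2.1991 mol.
Reaction (3): NH3→NH4Cl ratio 1:1 ⇒ n(NH4Cl) = 2.1991 mol.
Mass of NH4Cl = 2.1991 × 53.492 = 117.63 g.

117.6 g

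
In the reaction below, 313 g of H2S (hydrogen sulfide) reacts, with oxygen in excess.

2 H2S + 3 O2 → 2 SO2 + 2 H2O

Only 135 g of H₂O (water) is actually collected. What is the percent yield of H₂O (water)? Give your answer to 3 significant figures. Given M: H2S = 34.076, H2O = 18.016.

81.6 %

n(H2S) = 313.0 g / 34.076 g/mol = 9.185 mol.
From the equation the H2S:H2O mole ratio is 2:2, so n(H2O) = 9.185 × 2/2 = 9.185 mol.
Mass of H2O = 9.185 mol × 18.016 g/mol = 165.5 g.
This is the theoretical yield. Percent yield = 135 g / 165.5 g × 100% = 81.58%.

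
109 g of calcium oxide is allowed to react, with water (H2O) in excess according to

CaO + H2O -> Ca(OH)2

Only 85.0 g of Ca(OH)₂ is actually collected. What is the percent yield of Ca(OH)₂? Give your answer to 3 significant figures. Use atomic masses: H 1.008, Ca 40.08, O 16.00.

59.0 %

M(CaO) = 40.08 + 16.00 = 56.08 g/mol.
M(Ca(OH)2) = 40.08 + 2(16.00) + 2(1.008) = 74.096 g/mol.
n(CaO) = 109.0 g / 56.08 g/mol = 1.944 mol.
From the equation the CaO:Ca(OH)2 mole ratio is 1:1, so n(Ca(OH)2) = 1.944 × 1/1 = 1.944 mol.
Mass of Ca(OH)2 = 1.944 mol × 74.096 g/mol = 144.0 g.
This is the theoretical yield. Percent yield = 85.0 g / 144.0 g × 100% = 59.02%.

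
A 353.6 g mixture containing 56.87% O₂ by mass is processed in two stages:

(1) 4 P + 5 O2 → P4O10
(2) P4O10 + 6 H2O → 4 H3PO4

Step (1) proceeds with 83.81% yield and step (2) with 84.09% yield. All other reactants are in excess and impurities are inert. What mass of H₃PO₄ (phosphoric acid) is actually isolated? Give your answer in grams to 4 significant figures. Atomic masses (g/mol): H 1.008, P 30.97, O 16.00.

347.2 g

Pure O2 = 353.6 × 0.5687 = 201.09 g.
M(O2) = 2(16.00) = 32.00 g/mol.
M(H3PO4) = 3(1.008) + 30.97 + 4(16.00) = 97.994 g/mol.
n(O2) = 201.09 / 32.00 = 6.2841 mol.
Step 1 (O2:P4O10 = 5:1): theoretical n(P4O10) = 1.2568 mol; at 83.81% yield, n(P4O10) = 1.0533 mol.
Step 2 (P4O10:H3PO4 = 1:4): theoretical n(H3PO4) = 4.2134 mol, so theoretical mass = 4.2134 × 97.994 = 412.89 g.
At 84.09% yield, actual mass of H3PO4 = 412.89 × 0.8409 = 347.20 g.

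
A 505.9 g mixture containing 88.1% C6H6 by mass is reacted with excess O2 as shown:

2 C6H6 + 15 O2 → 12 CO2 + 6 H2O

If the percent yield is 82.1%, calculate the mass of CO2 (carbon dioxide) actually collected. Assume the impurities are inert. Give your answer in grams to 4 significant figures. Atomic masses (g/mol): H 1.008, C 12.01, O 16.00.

1237 g

Pure C6H6 available = 505.9 g × 0.881 = 445.70 g.
M(C6H6) = 6(12.01) + 6(1.008) = 78.108 g/mol.
M(CO2) = 12.01 + 2(16.00) = 44.01 g/mol.
n(C6H6) = 445.70 g / 78.108 g/mol = 5.7062 mol.
From the equation the C6H6:CO2 mole ratio is 2:12, so n(CO2) = 5.7062 × 12/2 = 34.237 mol.
Mass of CO2 = 34.237 mol × 44.01 g/mol = 1506.8 g.
Actual mass collected = 1506.8 g × 0.821 = 1237.1 g.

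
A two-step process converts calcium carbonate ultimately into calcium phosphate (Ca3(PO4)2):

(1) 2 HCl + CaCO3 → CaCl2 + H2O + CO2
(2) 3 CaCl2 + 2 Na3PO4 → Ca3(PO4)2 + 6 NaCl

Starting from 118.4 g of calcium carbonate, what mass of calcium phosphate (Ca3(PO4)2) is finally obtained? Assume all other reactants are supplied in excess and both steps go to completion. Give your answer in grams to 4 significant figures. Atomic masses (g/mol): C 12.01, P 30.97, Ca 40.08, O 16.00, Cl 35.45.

M(CaCO3) = 40.08 + 12.01 + 3(16.00) = 100.09 g/mol.
M(Ca3(PO4)2) = 3(40.08) + 2(30.97) + 8(16.00) = 310.18 g/mol.
n(CaCO3) = 118.40 / 100.09 = 1.1829 mol.
Step 1 gives a 1:1 ratio of CaCO3 to CaCl2, so n(CaCl2) = 1.1829 mol.
In step 2 the CaCl2:Ca3(PO4)2 ratio is 3:1, so n(Ca3(PO4)2) = 0.39431 mol.
Mass of Ca3(PO4)2 = 0.39431 × 310.18 = 122.31 g.

122.3 g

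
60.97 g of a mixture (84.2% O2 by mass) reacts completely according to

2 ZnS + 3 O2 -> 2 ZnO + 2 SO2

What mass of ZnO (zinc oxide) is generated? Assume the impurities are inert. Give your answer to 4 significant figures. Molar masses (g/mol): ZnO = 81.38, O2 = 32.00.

87.04 g

Mass of pure O2 = 60.97 g × 0.842 = 51.337 g.
n(O2) = 51.337 g / 32.00 g/mol = 1.6043 mol.
From the equation the O2:ZnO mole ratio is 3:2, so n(ZnO) = 1.6043 × 2/3 = 1.0695 mol.
Mass of ZnO = 1.0695 mol × 81.38 g/mol = 87.037 g.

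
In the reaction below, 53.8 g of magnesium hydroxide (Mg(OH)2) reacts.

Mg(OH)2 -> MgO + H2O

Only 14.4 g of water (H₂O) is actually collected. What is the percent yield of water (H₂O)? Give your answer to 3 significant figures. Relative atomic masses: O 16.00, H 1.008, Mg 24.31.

86.7 %

M(Mg(OH)2) = 24.31 + 2(16.00) + 2(1.008) = 58.326 g/mol.
M(H2O) = 2(1.008) + 16.00 = 18.016 g/mol.
n(Mg(OH)2) = 53.80 g / 58.326 g/mol = 0.9224 mol.
From the equation the Mg(OH)2:H2O mole ratio is 1:1, so n(H2O) = 0.9224 × 1/1 = 0.9224 mol.
Mass of H2O = 0.9224 mol × 18.016 g/mol = 16.62 g.
This is the theoretical yield. Percent yield = 14.4 g / 16.62 g × 100% = 86.65%.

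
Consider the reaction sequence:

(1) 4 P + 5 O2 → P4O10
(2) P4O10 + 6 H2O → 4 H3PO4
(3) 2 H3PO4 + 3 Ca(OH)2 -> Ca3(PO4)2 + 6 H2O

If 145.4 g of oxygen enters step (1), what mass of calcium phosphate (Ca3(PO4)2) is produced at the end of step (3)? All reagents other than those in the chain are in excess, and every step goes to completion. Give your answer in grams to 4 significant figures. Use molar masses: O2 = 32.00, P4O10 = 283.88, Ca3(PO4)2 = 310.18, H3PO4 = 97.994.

n(O2) = 145.4 / 32.00 = 4.5438 mol.
Reaction (1): O2→P4O10 ratio 5:1 ⇒ n(P4O10) = 0.90875 mol.
Reaction (2): P4O10→H3PO4 ratio 1:4 ⇒ n(H3PO4) = 3.6350 mol.
Reaction (3): H3PO4→Ca3(PO4)2 ratio 2:1 ⇒ n(Ca3(PO4)2) = 1.8175 mol.
Mass of Ca3(PO4)2 = 1.8175 × 310.18 = 563.75 g.

563.8 g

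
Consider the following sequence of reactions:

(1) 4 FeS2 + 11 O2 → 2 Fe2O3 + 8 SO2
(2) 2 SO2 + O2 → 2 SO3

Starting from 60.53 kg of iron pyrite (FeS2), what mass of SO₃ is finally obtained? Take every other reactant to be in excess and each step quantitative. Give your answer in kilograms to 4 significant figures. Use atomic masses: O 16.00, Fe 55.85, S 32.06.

M(FeS2) = 55.85 + 2(32.06) = 119.97 g/mol.
M(SO3) = 32.06 + 3(16.00) = 80.06 g/mol.
60.53 kg = 60530 g.
n(FeS2) = 60530 / 119.97 = 504.54 mol.
Step 1 gives a 4:8 ratio of FeS2 to SO2, so n(SO2) = 1009.1 mol.
In step 2 the SO2:SO3 ratio is 2:2, so n(SO3) = 1009.1 mol.
Mass of SO3 = 1009.1 × 80.06 = 80787 g = 80.79 kg.

80.79 kg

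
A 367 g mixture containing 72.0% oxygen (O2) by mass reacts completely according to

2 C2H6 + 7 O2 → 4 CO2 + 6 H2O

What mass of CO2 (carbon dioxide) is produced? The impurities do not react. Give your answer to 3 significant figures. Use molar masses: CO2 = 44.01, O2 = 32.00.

208 g

Mass of pure O2 = 367 g × 0.720 = 264.2 g.
n(O2) = 264.2 g / 32.00 g/mol = 8.258 mol.
From the equation the O2:CO2 mole ratio is 7:4, so n(CO2) = 8.258 × 4/7 = 4.719 mol.
Mass of CO2 = 4.719 mol × 44.01 g/mol = 207.7 g.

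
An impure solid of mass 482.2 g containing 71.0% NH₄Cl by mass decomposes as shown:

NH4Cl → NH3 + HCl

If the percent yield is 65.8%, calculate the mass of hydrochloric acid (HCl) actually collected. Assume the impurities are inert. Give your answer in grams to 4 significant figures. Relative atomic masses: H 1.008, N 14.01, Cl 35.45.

Pure NH4Cl available = 482.2 g × 0.710 = 342.36 g.
M(NH4Cl) = 14.01 + 4(1.008) + 35.45 = 53.492 g/mol.
M(HCl) = 1.008 + 35.45 = 36.458 g/mol.
n(NH4Cl) = 342.36 g / 53.492 g/mol = 6.4002 mol.
From the equation the NH4Cl:HCl mole ratio is 1:1, so n(HCl) = 6.4002 × 1/1 = 6.4002 mol.
Mass of HCl = 6.4002 mol × 36.458 g/mol = 233.34 g.
Actual mass collected = 233.34 g × 0.658 = 153.54 g.

153.5 g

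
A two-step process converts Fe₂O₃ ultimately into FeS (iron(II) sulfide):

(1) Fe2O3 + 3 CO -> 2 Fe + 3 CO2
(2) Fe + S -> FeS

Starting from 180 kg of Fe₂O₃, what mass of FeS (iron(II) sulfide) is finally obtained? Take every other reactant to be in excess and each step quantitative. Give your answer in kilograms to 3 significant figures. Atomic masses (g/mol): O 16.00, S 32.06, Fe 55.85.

M(Fe2O3) = 2(55.85) + 3(16.00) = 159.70 g/mol.
M(FeS) = 55.85 + 32.06 = 87.91 g/mol.
180 kg = 180000 g.
n(Fe2O3) = 180000 / 159.70 = 1127 mol.
Step 1 gives a 1:2 ratio of Fe2O3 to Fe, so n(Fe) = 2254 mol.
In step 2 the Fe:FeS ratio is 1:1, so n(FeS) = 2254 mol.
Mass of FeS = 2254 × 87.91 = 198200 g = 198 kg.

198 kg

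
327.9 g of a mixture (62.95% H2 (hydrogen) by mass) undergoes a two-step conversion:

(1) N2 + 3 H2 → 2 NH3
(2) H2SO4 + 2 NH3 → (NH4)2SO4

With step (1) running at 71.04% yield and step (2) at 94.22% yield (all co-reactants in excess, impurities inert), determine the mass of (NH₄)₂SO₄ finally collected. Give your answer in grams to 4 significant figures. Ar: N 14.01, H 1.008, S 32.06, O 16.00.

Pure H2 = 327.9 × 0.6295 = 206.41 g.
M(H2) = 2(1.008) = 2.016 g/mol.
M((NH4)2SO4) = 2(14.01) + 8(1.008) + 32.06 + 4(16.00) = 132.144 g/mol.
n(H2) = 206.41 / 2.016 = 102.39 mol.
Step 1 (H2:NH3 = 3:2): theoretical n(NH3) = 68.258 mol; at 71.04% yield, n(NH3) = 48.491 mol.
Step 2 (NH3:(NH4)2SO4 = 2:1): theoretical n((NH4)2SO4) = 24.245 mol, so theoretical mass = 24.245 × 132.144 = 3203.9 g.
At 94.22% yield, actual mass of (NH4)2SO4 = 3203.9 × 0.9422 = 3018.7 g.

3019 g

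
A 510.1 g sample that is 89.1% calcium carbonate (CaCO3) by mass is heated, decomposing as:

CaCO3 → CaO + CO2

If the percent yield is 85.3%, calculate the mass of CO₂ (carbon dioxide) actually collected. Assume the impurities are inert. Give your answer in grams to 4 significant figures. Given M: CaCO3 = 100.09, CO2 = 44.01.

170.5 g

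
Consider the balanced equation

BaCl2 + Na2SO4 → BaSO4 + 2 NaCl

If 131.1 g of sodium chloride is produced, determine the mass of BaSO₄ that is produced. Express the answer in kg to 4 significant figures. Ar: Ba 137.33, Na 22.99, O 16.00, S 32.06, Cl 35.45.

M(NaCl) = 22.99 + 35.45 = 58.44 g/mol.
M(BaSO4) = 137.33 + 32.06 + 4(16.00) = 233.39 g/mol.
n(NaCl) = 131.10 g / 58.44 g/mol = 2.2433 mol.
From the equation the NaCl:BaSO4 mole ratio is 2:1, so n(BaSO4) = 2.2433 × 1/2 = 1.1217 mol.
Mass of BaSO4 = 1.1217 mol × 233.39 g/mol = 261.78 g.
Converting to kg: 261.78 g = 0.2618 kg.

0.2618 kg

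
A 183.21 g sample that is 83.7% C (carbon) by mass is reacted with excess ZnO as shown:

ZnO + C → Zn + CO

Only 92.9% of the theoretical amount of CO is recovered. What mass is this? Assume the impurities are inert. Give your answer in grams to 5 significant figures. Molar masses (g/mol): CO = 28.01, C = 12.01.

Pure C available = 183.21 g × 0.837 = 153.347 g.
n(C) = 153.347 g / 12.01 g/mol = 12.7683 mol.
From the equation the C:CO mole ratio is 1:1, so n(CO) = 12.7683 × 1/1 = 12.7683 mol.
Mass of CO = 12.7683 mol × 28.01 g/mol = 357.639 g.
Actual mass collected = 357.639 g × 0.929 = 332.247 g.

332.25 g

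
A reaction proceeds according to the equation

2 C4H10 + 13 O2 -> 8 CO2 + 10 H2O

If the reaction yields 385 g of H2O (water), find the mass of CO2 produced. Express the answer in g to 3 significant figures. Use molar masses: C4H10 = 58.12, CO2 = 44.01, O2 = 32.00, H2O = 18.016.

752 g

n(H2O) = 385.0 g / 18.016 g/mol = 21.37 mol.
From the equation the H2O:CO2 mole ratio is 10:8, so n(CO2) = 21.37 × 8/10 = 17.10 mol.
Mass of CO2 = 17.10 mol × 44.01 g/mol = 752.4 g.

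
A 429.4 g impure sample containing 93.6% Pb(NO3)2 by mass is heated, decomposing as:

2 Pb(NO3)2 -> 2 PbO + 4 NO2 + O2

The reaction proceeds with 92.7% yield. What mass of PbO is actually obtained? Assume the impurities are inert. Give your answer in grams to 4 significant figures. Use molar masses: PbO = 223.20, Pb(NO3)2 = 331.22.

251.1 g

Pure Pb(NO3)2 available = 429.4 g × 0.936 = 401.92 g.
n(Pb(NO3)2) = 401.92 g / 331.22 g/mol = 1.2134 mol.
From the equation the Pb(NO3)2:PbO mole ratio is 2:2, so n(PbO) = 1.2134 × 2/2 = 1.2134 mol.
Mass of PbO = 1.2134 mol × 223.20 g/mol = 270.84 g.
Actual mass collected = 270.84 g × 0.927 = 251.07 g.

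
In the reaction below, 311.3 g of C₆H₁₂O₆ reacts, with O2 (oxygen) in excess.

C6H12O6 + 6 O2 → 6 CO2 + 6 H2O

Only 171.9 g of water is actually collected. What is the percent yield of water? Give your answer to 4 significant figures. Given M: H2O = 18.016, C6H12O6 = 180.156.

92.03 %

n(C6H12O6) = 311.30 g / 180.156 g/mol = 1.7279 mol.
From the equation the C6H12O6:H2O mole ratio is 1:6, so n(H2O) = 1.7279 × 6/1 = 10.368 mol.
Mass of H2O = 10.368 mol × 18.016 g/mol = 186.78 g.
This is the theoretical yield. Percent yield = 171.9 g / 186.78 g × 100% = 92.031%.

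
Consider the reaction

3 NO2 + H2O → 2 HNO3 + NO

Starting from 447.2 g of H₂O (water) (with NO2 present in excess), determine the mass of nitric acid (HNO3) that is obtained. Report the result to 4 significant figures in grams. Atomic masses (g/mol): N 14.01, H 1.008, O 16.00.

3129 g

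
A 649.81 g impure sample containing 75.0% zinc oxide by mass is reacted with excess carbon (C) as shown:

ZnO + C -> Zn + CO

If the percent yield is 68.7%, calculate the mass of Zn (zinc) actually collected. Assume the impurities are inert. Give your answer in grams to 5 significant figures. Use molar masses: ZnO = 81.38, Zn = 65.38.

Pure ZnO available = 649.81 g × 0.750 = 487.357 g.
n(ZnO) = 487.357 g / 81.38 g/mol = 5.98866 mol.
From the equation the ZnO:Zn mole ratio is 1:1, so n(Zn) = 5.98866 × 1/1 = 5.98866 mol.
Mass of Zn = 5.98866 mol × 65.38 g/mol = 391.539 g.
Actual mass collected = 391.539 g × 0.687 = 268.987 g.

268.99 g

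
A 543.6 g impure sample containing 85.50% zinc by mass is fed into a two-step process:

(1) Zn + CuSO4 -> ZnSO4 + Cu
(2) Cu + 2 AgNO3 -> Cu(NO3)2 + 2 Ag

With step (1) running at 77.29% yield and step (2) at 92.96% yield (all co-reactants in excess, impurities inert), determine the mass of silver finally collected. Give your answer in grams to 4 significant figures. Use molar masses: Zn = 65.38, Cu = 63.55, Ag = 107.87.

Pure Zn = 543.6 × 0.8550 = 464.78 g.
n(Zn) = 464.78 / 65.38 = 7.1089 mol.
Step 1 (Zn:Cu = 1:1): theoretical n(Cu) = 7.1089 mol; at 77.29% yield, n(Cu) = 5.4944 mol.
Step 2 (Cu:Ag = 1:2): theoretical n(Ag) = 10.989 mol, so theoretical mass = 10.989 × 107.87 = 1185.4 g.
At 92.96% yield, actual mass of Ag = 1185.4 × 0.9296 = 1101.9 g.

1102 g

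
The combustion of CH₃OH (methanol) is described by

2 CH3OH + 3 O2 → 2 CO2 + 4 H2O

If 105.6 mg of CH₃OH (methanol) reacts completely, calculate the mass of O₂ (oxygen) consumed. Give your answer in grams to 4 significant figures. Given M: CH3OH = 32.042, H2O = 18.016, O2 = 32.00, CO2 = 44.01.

Convert: 105.6 mg = 0.10560 g.
n(CH3OH) = 0.10560 g / 32.042 g/mol = 0.0032957 mol.
From the equation the CH3OH:O2 mole ratio is 2:3, so n(O2) = 0.0032957 × 3/2 = 0.0049435 mol.
Mass of O2 = 0.0049435 mol × 32.00 g/mol = 0.15819 g.

0.1582 g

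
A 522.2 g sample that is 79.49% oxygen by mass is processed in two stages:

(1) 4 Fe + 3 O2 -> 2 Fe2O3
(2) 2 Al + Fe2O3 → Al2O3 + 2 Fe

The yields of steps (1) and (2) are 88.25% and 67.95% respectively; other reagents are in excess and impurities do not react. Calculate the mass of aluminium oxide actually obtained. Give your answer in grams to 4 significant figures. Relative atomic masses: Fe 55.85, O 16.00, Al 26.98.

528.7 g

Pure O2 = 522.2 × 0.7949 = 415.10 g.
M(O2) = 2(16.00) = 32.00 g/mol.
M(Al2O3) = 2(26.98) + 3(16.00) = 101.96 g/mol.
n(O2) = 415.10 / 32.00 = 12.972 mol.
Step 1 (O2:Fe2O3 = 3:2): theoretical n(Fe2O3) = 8.6478 mol; at 88.25% yield, n(Fe2O3) = 7.6317 mol.
Step 2 (Fe2O3:Al2O3 = 1:1): theoretical n(Al2O3) = 7.6317 mol, so theoretical mass = 7.6317 × 101.96 = 778.13 g.
At 67.95% yield, actual mass of Al2O3 = 778.13 × 0.6795 = 528.74 g.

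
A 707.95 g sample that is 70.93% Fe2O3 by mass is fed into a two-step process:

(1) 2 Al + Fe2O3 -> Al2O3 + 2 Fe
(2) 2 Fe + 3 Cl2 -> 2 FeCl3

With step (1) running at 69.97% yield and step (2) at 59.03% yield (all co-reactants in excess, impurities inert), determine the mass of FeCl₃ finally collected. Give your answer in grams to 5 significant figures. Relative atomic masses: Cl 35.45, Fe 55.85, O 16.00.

Pure Fe2O3 = 707.95 × 0.7093 = 502.149 g.
M(Fe2O3) = 2(55.85) + 3(16.00) = 159.70 g/mol.
M(FeCl3) = 55.85 + 3(35.45) = 162.20 g/mol.
n(Fe2O3) = 502.149 / 159.70 = 3.14433 mol.
Step 1 (Fe2O3:Fe = 1:2): theoretical n(Fe) = 6.28865 mol; at 69.97% yield, n(Fe) = 4.40017 mol.
Step 2 (Fe:FeCl3 = 2:2): theoretical n(FeCl3) = 4.40017 mol, so theoretical mass = 4.40017 × 162.20 = 713.708 g.
At 59.03% yield, actual mass of FeCl3 = 713.708 × 0.5903 = 421.302 g.

421.30 g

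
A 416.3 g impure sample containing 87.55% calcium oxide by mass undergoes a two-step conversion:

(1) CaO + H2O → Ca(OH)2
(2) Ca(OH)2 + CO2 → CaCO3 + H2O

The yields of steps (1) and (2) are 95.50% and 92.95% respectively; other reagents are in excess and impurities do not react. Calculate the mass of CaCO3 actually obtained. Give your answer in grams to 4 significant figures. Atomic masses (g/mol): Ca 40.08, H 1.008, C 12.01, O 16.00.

577.4 g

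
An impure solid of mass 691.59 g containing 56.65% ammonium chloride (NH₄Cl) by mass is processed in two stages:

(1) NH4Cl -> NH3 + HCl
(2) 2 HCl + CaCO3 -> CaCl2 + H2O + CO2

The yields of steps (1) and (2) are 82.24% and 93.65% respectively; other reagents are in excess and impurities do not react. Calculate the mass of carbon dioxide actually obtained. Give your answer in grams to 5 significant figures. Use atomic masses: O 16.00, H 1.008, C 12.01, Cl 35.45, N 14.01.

124.13 g

Pure NH4Cl = 691.59 × 0.5665 = 391.786 g.
M(NH4Cl) = 14.01 + 4(1.008) + 35.45 = 53.492 g/mol.
M(CO2) = 12.01 + 2(16.00) = 44.01 g/mol.
n(NH4Cl) = 391.786 / 53.492 = 7.32419 mol.
Step 1 (NH4Cl:HCl = 1:1): theoretical n(HCl) = 7.32419 mol; at 82.24% yield, n(HCl) = 6.02342 mol.
Step 2 (HCl:CO2 = 2:1): theoretical n(CO2) = 3.01171 mol, so theoretical mass = 3.01171 × 44.01 = 132.545 g.
At 93.65% yield, actual mass of CO2 = 132.545 × 0.9365 = 124.129 g.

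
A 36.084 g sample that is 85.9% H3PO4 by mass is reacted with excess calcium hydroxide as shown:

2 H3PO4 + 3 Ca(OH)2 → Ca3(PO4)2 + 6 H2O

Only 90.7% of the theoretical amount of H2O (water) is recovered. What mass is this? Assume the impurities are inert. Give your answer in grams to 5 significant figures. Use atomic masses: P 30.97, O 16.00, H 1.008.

Pure H3PO4 available = 36.084 g × 0.859 = 30.9962 g.
M(H3PO4) = 3(1.008) + 30.97 + 4(16.00) = 97.994 g/mol.
M(H2O) = 2(1.008) + 16.00 = 18.016 g/mol.
n(H3PO4) = 30.9962 g / 97.994 g/mol = 0.316307 mol.
From the equation the H3PO4:H2O mole ratio is 2:6, so n(H2O) = 0.316307 × 6/2 = 0.948920 mol.
Mass of H2O = 0.948920 mol × 18.016 g/mol = 17.0957 g.
Actual mass collected = 17.0957 g × 0.907 = 15.5058 g.

15.506 g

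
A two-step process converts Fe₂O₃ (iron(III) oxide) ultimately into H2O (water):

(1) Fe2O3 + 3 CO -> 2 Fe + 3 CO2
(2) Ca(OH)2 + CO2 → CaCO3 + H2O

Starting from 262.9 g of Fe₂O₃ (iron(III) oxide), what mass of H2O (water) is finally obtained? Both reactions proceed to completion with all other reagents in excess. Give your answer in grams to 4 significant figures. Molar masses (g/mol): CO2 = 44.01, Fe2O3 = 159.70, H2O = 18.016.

n(Fe2O3) = 262.90 / 159.70 = 1.6462 mol.
Step 1 gives a 1:3 ratio of Fe2O3 to CO2, so n(CO2) = 4.9386 mol.
In step 2 the CO2:H2O ratio is 1:1, so n(H2O) = 4.9386 mol.
Mass of H2O = 4.9386 × 18.016 = 88.974 g.

88.97 g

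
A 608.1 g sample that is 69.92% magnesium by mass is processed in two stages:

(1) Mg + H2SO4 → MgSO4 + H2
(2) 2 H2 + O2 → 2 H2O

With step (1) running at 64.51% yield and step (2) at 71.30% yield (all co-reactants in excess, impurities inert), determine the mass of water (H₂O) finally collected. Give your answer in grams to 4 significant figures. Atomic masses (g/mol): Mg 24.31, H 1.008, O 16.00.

Pure Mg = 608.1 × 0.6992 = 425.18 g.
M(Mg) = 24.31 g/mol.
M(H2O) = 2(1.008) + 16.00 = 18.016 g/mol.
n(Mg) = 425.18 / 24.31 = 17.490 mol.
Step 1 (Mg:H2 = 1:1): theoretical n(H2) = 17.490 mol; at 64.51% yield, n(H2) = 11.283 mol.
Step 2 (H2:H2O = 2:2): theoretical n(H2O) = 11.283 mol, so theoretical mass = 11.283 × 18.016 = 203.27 g.
At 71.30% yield, actual mass of H2O = 203.27 × 0.7130 = 144.93 g.

144.9 g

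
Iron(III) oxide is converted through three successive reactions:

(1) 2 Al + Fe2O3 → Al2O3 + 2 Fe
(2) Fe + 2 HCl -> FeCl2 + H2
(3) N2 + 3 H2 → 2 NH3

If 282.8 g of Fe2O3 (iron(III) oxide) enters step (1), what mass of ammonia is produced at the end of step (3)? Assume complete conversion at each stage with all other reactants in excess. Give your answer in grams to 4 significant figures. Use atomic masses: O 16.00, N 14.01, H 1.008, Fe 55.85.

40.22 g

M(Fe2O3) = 2(55.85) + 3(16.00) = 159.70 g/mol.
M(NH3) = 14.01 + 3(1.008) = 17.034 g/mol.
n(Fe2O3) = 282.8 / 159.70 = 1.7708 mol.
Reaction (1): Fe2O3→Fe ratio 1:2 ⇒ n(Fe) = 3.5416 mol.
Reaction (2): Fe→H2 ratio 1:1 ⇒ n(H2) = 3.5416 mol.
Reaction (3): H2→NH3 ratio 3:2 ⇒ n(NH3) = 2.3611 mol.
Mass of NH3 = 2.3611 × 17.034 = 40.219 g.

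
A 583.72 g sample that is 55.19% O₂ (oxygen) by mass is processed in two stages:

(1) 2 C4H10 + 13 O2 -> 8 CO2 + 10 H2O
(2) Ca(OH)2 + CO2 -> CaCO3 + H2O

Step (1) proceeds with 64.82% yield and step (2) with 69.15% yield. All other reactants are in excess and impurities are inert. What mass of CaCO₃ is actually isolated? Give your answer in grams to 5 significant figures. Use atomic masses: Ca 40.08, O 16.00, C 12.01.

Pure O2 = 583.72 × 0.5519 = 322.155 g.
M(O2) = 2(16.00) = 32.00 g/mol.
M(CaCO3) = 40.08 + 12.01 + 3(16.00) = 100.09 g/mol.
n(O2) = 322.155 / 32.00 = 10.0673 mol.
Step 1 (O2:CO2 = 13:8): theoretical n(CO2) = 6.19529 mol; at 64.82% yield, n(CO2) = 4.01579 mol.
Step 2 (CO2:CaCO3 = 1:1): theoretical n(CaCO3) = 4.01579 mol, so theoretical mass = 4.01579 × 100.09 = 401.940 g.
At 69.15% yield, actual mass of CaCO3 = 401.940 × 0.6915 = 277.942 g.

277.94 g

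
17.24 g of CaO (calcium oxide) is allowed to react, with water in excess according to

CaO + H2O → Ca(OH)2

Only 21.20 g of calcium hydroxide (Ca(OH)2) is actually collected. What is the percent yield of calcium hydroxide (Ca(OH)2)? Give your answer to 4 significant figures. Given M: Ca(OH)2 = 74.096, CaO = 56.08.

93.07 %

n(CaO) = 17.240 g / 56.08 g/mol = 0.30742 mol.
From the equation the CaO:Ca(OH)2 mole ratio is 1:1, so n(Ca(OH)2) = 0.30742 × 1/1 = 0.30742 mol.
Mass of Ca(OH)2 = 0.30742 mol × 74.096 g/mol = 22.778 g.
This is the theoretical yield. Percent yield = 21.20 g / 22.778 g × 100% = 93.070%.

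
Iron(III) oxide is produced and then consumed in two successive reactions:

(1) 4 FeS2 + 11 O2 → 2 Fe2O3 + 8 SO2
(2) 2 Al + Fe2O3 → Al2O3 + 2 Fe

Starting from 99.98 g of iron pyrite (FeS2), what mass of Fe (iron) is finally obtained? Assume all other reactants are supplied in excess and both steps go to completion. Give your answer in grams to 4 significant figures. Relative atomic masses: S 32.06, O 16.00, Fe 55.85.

M(FeS2) = 55.85 + 2(32.06) = 119.97 g/mol.
M(Fe) = 55.85 g/mol.
n(FeS2) = 99.980 / 119.97 = 0.83338 mol.
Step 1 gives a 4:2 ratio of FeS2 to Fe2O3, so n(Fe2O3) = 0.41669 mol.
In step 2 the Fe2O3:Fe ratio is 1:2, so n(Fe) = 0.83338 mol.
Mass of Fe = 0.83338 × 55.85 = 46.544 g.

46.54 g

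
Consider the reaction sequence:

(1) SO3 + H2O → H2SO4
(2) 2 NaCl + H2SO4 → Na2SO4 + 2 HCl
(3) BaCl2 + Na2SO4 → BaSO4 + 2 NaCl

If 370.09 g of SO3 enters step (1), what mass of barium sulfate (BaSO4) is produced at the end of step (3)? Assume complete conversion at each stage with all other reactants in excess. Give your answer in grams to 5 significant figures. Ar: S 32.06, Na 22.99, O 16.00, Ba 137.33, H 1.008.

M(SO3) = 32.06 + 3(16.00) = 80.06 g/mol.
M(BaSO4) = 137.33 + 32.06 + 4(16.00) = 233.39 g/mol.
n(SO3) = 370.09 / 80.06 = 4.62266 mol.
Reaction (1): SO3→H2SO4 ratio 1:1 ⇒ n(H2SO4) = 4.62266 mol.
Reaction (2): H2SO4→Na2SO4 ratio 1:1 ⇒ n(Na2SO4) = 4.62266 mol.
Reaction (3): Na2SO4→BaSO4 ratio 1:1 ⇒ n(BaSO4) = 4.62266 mol.
Mass of BaSO4 = 4.62266 × 233.39 = 1078.88 g.

1078.9 g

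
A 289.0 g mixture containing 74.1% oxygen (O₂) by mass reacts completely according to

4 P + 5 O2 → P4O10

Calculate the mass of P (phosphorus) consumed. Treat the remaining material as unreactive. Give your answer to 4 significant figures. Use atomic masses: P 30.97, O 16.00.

165.8 g

Mass of pure O2 = 289.0 g × 0.741 = 214.15 g.
M(O2) = 2(16.00) = 32.00 g/mol.
M(P) = 30.97 g/mol.
n(O2) = 214.15 g / 32.00 g/mol = 6.6922 mol.
From the equation the O2:P mole ratio is 5:4, so n(P) = 6.6922 × 4/5 = 5.3537 mol.
Mass of P = 5.3537 mol × 30.97 g/mol = 165.80 g.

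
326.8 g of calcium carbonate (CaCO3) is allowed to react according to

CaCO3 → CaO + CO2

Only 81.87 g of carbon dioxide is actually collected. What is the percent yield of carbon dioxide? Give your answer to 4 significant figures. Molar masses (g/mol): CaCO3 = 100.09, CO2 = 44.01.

n(CaCO3) = 326.80 g / 100.09 g/mol = 3.2651 mol.
From the equation the CaCO3:CO2 mole ratio is 1:1, so n(CO2) = 3.2651 × 1/1 = 3.2651 mol.
Mass of CO2 = 3.2651 mol × 44.01 g/mol = 143.70 g.
This is the theoretical yield. Percent yield = 81.87 g / 143.70 g × 100% = 56.975%.

56.97 %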